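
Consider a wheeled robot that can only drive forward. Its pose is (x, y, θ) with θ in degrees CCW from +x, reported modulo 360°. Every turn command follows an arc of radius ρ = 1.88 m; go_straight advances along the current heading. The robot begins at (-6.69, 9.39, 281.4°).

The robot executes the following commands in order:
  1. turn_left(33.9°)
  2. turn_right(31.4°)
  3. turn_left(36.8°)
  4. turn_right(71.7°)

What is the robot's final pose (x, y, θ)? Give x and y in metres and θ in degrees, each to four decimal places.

set_pose: (x, y, θ) = (-6.6900, 9.3900, 281.4000°), ρ = 1.88
turn_left(33.9°): centre at ρ to the left, rotate +33.9° → (-6.1695, 8.4253, 315.3000°)
turn_right(31.4°): centre at ρ to the right, rotate −31.4° → (-5.6669, 7.5406, 283.9000°)
turn_left(36.8°): centre at ρ to the left, rotate +36.8° → (-5.0327, 6.5374, 320.7000°)
turn_right(71.7°): centre at ρ to the right, rotate −71.7° → (-4.4683, 4.4089, 249.0000°)

(-4.4683, 4.4089, 249.0000°)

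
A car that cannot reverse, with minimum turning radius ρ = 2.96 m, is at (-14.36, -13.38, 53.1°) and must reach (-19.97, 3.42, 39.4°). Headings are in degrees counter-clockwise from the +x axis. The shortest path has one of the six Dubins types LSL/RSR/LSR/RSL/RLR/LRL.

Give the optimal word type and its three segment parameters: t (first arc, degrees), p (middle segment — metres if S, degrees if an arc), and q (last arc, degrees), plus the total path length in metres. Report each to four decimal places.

LSR: t = 70.5429°, p = 11.3581 m, q = 84.2429°, L = 19.3546 m

Let ψ = atan2(Δy, Δx) = atan2(16.80, -5.61) = 108.4656° be the start→goal bearing.
Normalize: d = |goal − start| / ρ = 17.711920/2.96 = 5.983757, α = (θ_start − ψ) mod 360° = 304.6344° = 5.316873 rad, β = (θ_goal − ψ) mod 360° = 290.9344° = 5.077763 rad.
Common terms: sin α = -0.822796, cos α = 0.568337, sin β = -0.933990, cos β = 0.357298, cos(α−β) = 0.971549, d² = 35.805344. Work in radians in the unit-radius frame; every candidate has L = ρ·(t + p + q).
LSL: p² = 2 + d² − 2cos(α−β) + 2d(sin α − sin β) = 37.192970; p = √p² = 6.098604; φ = atan2(cos β − cos α, d + sin α − sin β) = -0.034611 rad; t = (φ − α) mod 2π = 0.931701 rad, q = (β − φ) mod 2π = 5.112374 rad → L = 2.96·(0.931701 + 6.098604 + 5.112374) = 2.96·12.142679 = 35.942330 m
RSR: p² = 2 + d² − 2cos(α−β) + 2d(sin β − sin α) = 34.531522; p = √p² = 5.876353; φ = atan2(cos α − cos β, d − sin α + sin β) = 0.035921 rad; t = (α − φ) mod 2π = 5.280952 rad, q = (φ − β) mod 2π = 1.241344 rad → L = 2.96·(5.280952 + 5.876353 + 1.241344) = 2.96·12.398648 = 36.699999 m
LSR: p² = d² − 2 + 2cos(α−β) + 2d(sin α + sin β) = 14.724082; p = √p² = 3.837197; φ = atan2(−cos α − cos β, d + sin α + sin β) − atan2(−2, p) = 0.264894 rad; t = (φ − α) mod 2π = 1.231207 rad, q = (φ − β) mod 2π = 1.470317 rad → L = 2.96·(1.231207 + 3.837197 + 1.470317) = 2.96·6.538721 = 19.354613 m
RSL: p² = d² − 2 + 2cos(α−β) − 2d(sin α + sin β) = 56.772802; p = √p² = 7.534773; φ = atan2(cos α + cos β, d − sin α − sin β) − atan2(2, p) = -0.140435 rad; t = (α − φ) mod 2π = 5.457308 rad, q = (β − φ) mod 2π = 5.218198 rad → L = 2.96·(5.457308 + 7.534773 + 5.218198) = 2.96·18.210279 = 53.902426 m
RLR: c = (6 − d² + 2cos(α−β) + 2d(sin α − sin β))/8 = -3.316440, |c| > 1 → infeasible
LRL: c = (6 − d² + 2cos(α−β) − 2d(sin α − sin β))/8 = -3.649121, |c| > 1 → infeasible
Shortest: LSR with L = 19.354613 m ≈ 19.3546 m
Convert LSR to answer units (arcs ×180/π): t = 1.231207·180/π = 70.5429°, p = ρ·p = 2.96·3.837197 = 11.3581 m, q = 1.470317·180/π = 84.2429°, L = 19.3546 m.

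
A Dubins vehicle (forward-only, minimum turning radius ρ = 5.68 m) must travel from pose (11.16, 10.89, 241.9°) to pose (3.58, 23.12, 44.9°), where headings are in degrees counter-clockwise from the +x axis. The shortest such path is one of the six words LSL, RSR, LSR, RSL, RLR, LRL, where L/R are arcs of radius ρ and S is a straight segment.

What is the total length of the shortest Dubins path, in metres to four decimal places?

Let ψ = atan2(Δy, Δx) = atan2(12.23, -7.58) = 121.7901° be the start→goal bearing.
Normalize: d = |goal − start| / ρ = 14.388513/5.68 = 2.533189, α = (θ_start − ψ) mod 360° = 120.1099° = 2.096313 rad, β = (θ_goal − ψ) mod 360° = 283.1099° = 4.941200 rad.
Common terms: sin α = 0.865065, cos α = -0.501660, sin β = -0.973937, cos β = 0.226819, cos(α−β) = -0.956305, d² = 6.417046. Work in radians in the unit-radius frame; every candidate has L = ρ·(t + p + q).
LSL: p² = 2 + d² − 2cos(α−β) + 2d(sin α − sin β) = 19.646733; p = √p² = 4.432464; φ = atan2(cos β − cos α, d + sin α − sin β) = 0.165100 rad; t = (φ − α) mod 2π = 4.351972 rad, q = (β − φ) mod 2π = 4.776100 rad → L = 5.68·(4.351972 + 4.432464 + 4.776100) = 5.68·13.560535 = 77.023842 m
RSR: p² = 2 + d² − 2cos(α−β) + 2d(sin β − sin α) = 1.012578; p = √p² = 1.006269; φ = atan2(cos α − cos β, d − sin α + sin β) = -0.809498 rad; t = (α − φ) mod 2π = 2.905811 rad, q = (φ − β) mod 2π = 0.532488 rad → L = 5.68·(2.905811 + 1.006269 + 0.532488) = 5.68·4.444568 = 25.245146 m
LSR: p² = d² − 2 + 2cos(α−β) + 2d(sin α + sin β) = 1.952850; p = √p² = 1.397444; φ = atan2(−cos α − cos β, d + sin α + sin β) − atan2(−2, p) = 1.073815 rad; t = (φ − α) mod 2π = 5.260687 rad, q = (φ − β) mod 2π = 2.415801 rad → L = 5.68·(5.260687 + 1.397444 + 2.415801) = 5.68·9.073932 = 51.539933 m
RSL: p² = d² − 2 + 2cos(α−β) − 2d(sin α + sin β) = 3.056023; p = √p² = 1.748148; φ = atan2(cos α + cos β, d − sin α − sin β) − atan2(2, p) = -0.956143 rad; t = (α − φ) mod 2π = 3.052456 rad, q = (β − φ) mod 2π = 5.897343 rad → L = 5.68·(3.052456 + 1.748148 + 5.897343) = 5.68·10.697947 = 60.764342 m
RLR: c = (6 − d² + 2cos(α−β) + 2d(sin α − sin β))/8 = 0.873428; p = 2π − arccos c = 5.774587 rad; φ = atan2(cos α − cos β, d − sin α + sin β) = -0.809498 rad; t = (α − φ + p/2) mod 2π = 5.793104 rad, q = (α − β − t + p) mod 2π = 3.419781 rad → L = 5.68·(5.793104 + 5.774587 + 3.419781) = 5.68·14.987472 = 85.128840 m
LRL: c = (6 − d² + 2cos(α−β) − 2d(sin α − sin β))/8 = -1.455842, |c| > 1 → infeasible
Shortest: RSR with L = 25.245146 m ≈ 25.2451 m

25.2451 m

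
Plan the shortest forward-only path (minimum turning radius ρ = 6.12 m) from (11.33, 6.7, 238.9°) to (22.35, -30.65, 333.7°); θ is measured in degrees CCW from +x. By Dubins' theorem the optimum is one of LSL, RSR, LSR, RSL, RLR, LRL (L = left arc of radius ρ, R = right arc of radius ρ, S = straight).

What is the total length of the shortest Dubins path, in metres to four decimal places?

40.0580 m

Let ψ = atan2(Δy, Δx) = atan2(-37.35, 11.02) = -73.5615° be the start→goal bearing.
Normalize: d = |goal − start| / ρ = 38.941789/6.12 = 6.363037, α = (θ_start − ψ) mod 360° = 312.4615° = 5.453481 rad, β = (θ_goal − ψ) mod 360° = 47.2615° = 0.824868 rad.
Common terms: sin α = -0.737731, cos α = 0.675094, sin β = 0.734458, cos β = 0.678654, cos(α−β) = -0.083678, d² = 40.488244. Work in radians in the unit-radius frame; every candidate has L = ρ·(t + p + q).
LSL: p² = 2 + d² − 2cos(α−β) + 2d(sin α − sin β) = 23.920402; p = √p² = 4.890849; φ = atan2(cos β − cos α, d + sin α − sin β) = 0.000728 rad; t = (φ − α) mod 2π = 0.830432 rad, q = (β − φ) mod 2π = 0.824141 rad → L = 6.12·(0.830432 + 4.890849 + 0.824141) = 6.12·6.545421 = 40.057976 m
RSR: p² = 2 + d² − 2cos(α−β) + 2d(sin β − sin α) = 61.390798; p = √p² = 7.835228; φ = atan2(cos α − cos β, d − sin α + sin β) = -0.000454 rad; t = (α − φ) mod 2π = 5.453936 rad, q = (φ − β) mod 2π = 5.457863 rad → L = 6.12·(5.453936 + 7.835228 + 5.457863) = 6.12·18.747027 = 114.731802 m
LSR: p² = d² − 2 + 2cos(α−β) + 2d(sin α + sin β) = 38.279235; p = √p² = 6.187022; φ = atan2(−cos α − cos β, d + sin α + sin β) − atan2(−2, p) = 0.102924 rad; t = (φ − α) mod 2π = 0.932628 rad, q = (φ − β) mod 2π = 5.561241 rad → L = 6.12·(0.932628 + 6.187022 + 5.561241) = 6.12·12.680890 = 77.607047 m
RSL: p² = d² − 2 + 2cos(α−β) − 2d(sin α + sin β) = 38.362542; p = √p² = 6.193750; φ = atan2(cos α + cos β, d − sin α − sin β) − atan2(2, p) = -0.102815 rad; t = (α − φ) mod 2π = 5.556297 rad, q = (β − φ) mod 2π = 0.927683 rad → L = 6.12·(5.556297 + 6.193750 + 0.927683) = 6.12·12.677730 = 77.587710 m
RLR: c = (6 − d² + 2cos(α−β) + 2d(sin α − sin β))/8 = -6.673850, |c| > 1 → infeasible
LRL: c = (6 − d² + 2cos(α−β) − 2d(sin α − sin β))/8 = -1.990050, |c| > 1 → infeasible
Shortest: LSL with L = 40.057976 m ≈ 40.0580 m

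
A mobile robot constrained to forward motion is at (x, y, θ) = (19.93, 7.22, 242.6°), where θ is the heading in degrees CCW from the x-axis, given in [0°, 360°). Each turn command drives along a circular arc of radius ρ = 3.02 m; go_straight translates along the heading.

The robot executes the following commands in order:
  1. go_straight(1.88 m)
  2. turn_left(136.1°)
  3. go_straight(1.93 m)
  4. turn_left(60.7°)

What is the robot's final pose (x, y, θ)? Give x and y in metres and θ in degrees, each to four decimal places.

(26.5426, 4.2244, 79.4000°)

set_pose: (x, y, θ) = (19.9300, 7.2200, 242.6000°), ρ = 3.02
go_straight(1.88): x += 1.88·cos θ, y += 1.88·sin θ → (19.0648, 5.5509, 242.6000°)
turn_left(136.1°): centre at ρ to the left, rotate +136.1° → (22.7143, 1.3005, 378.7000° ≡ 18.7000°)
go_straight(1.93): x += 1.93·cos θ, y += 1.93·sin θ → (24.5424, 1.9193, 18.7000°)
turn_left(60.7°): centre at ρ to the left, rotate +60.7° → (26.5426, 4.2244, 79.4000°)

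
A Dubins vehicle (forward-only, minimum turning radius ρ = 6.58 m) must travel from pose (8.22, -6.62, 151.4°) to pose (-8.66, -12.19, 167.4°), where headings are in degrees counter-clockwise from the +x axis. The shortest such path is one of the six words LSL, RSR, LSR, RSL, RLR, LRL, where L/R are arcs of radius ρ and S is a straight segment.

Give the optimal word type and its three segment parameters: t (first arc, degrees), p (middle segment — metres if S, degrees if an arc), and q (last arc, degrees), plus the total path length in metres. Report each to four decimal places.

Let ψ = atan2(Δy, Δx) = atan2(-5.57, -16.88) = -161.7383° be the start→goal bearing.
Normalize: d = |goal − start| / ρ = 17.775244/6.58 = 2.701405, α = (θ_start − ψ) mod 360° = 313.1383° = 5.465295 rad, β = (θ_goal − ψ) mod 360° = 329.1383° = 5.744548 rad.
Common terms: sin α = -0.729705, cos α = 0.683762, sin β = -0.512967, cos β = 0.858408, cos(α−β) = 0.961262, d² = 7.297588. Work in radians in the unit-radius frame; every candidate has L = ρ·(t + p + q).
LSL: p² = 2 + d² − 2cos(α−β) + 2d(sin α − sin β) = 6.204071; p = √p² = 2.490797; φ = atan2(cos β − cos α, d + sin α − sin β) = 0.070174 rad; t = (φ − α) mod 2π = 0.888065 rad, q = (β − φ) mod 2π = 5.674373 rad → L = 6.58·(0.888065 + 2.490797 + 5.674373) = 6.58·9.053235 = 59.570288 m
RSR: p² = 2 + d² − 2cos(α−β) + 2d(sin β − sin α) = 8.546059; p = √p² = 2.923364; φ = atan2(cos α − cos β, d − sin α + sin β) = -0.059777 rad; t = (α − φ) mod 2π = 5.525072 rad, q = (φ − β) mod 2π = 0.478861 rad → L = 6.58·(5.525072 + 2.923364 + 0.478861) = 6.58·8.927297 = 58.741614 m
LSR: p² = d² − 2 + 2cos(α−β) + 2d(sin α + sin β) = 0.506191; p = √p² = 0.711471; φ = atan2(−cos α − cos β, d + sin α + sin β) − atan2(−2, p) = 0.415826 rad; t = (φ − α) mod 2π = 1.233716 rad, q = (φ − β) mod 2π = 0.954464 rad → L = 6.58·(1.233716 + 0.711471 + 0.954464) = 6.58·2.899651 = 19.079703 m
RSL: p² = d² − 2 + 2cos(α−β) − 2d(sin α + sin β) = 13.934032; p = √p² = 3.732832; φ = atan2(cos α + cos β, d − sin α − sin β) − atan2(2, p) = -0.119133 rad; t = (α − φ) mod 2π = 5.584428 rad, q = (β − φ) mod 2π = 5.863681 rad → L = 6.58·(5.584428 + 3.732832 + 5.863681) = 6.58·15.180941 = 99.890591 m
RLR: c = (6 − d² + 2cos(α−β) + 2d(sin α − sin β))/8 = -0.068257; p = 2π − arccos c = 4.644079 rad; φ = atan2(cos α − cos β, d − sin α + sin β) = -0.059777 rad; t = (α − φ + p/2) mod 2π = 1.563926 rad, q = (α − β − t + p) mod 2π = 2.800900 rad → L = 6.58·(1.563926 + 4.644079 + 2.800900) = 6.58·9.008904 = 59.278591 m
LRL: c = (6 − d² + 2cos(α−β) − 2d(sin α − sin β))/8 = 0.224491; p = 2π − arccos c = 4.938810 rad; φ = atan2(cos β − cos α, d + sin α − sin β) = 0.070174 rad; t = (φ − α + p/2) mod 2π = 3.357469 rad, q = (β − α − t + p) mod 2π = 1.860593 rad → L = 6.58·(3.357469 + 4.938810 + 1.860593) = 6.58·10.156872 = 66.832219 m
Shortest: LSR with L = 19.079703 m ≈ 19.0797 m
Convert LSR to answer units (arcs ×180/π): t = 1.233716·180/π = 70.6867°, p = ρ·p = 6.58·0.711471 = 4.6815 m, q = 0.954464·180/π = 54.6867°, L = 19.0797 m.

LSR: t = 70.6867°, p = 4.6815 m, q = 54.6867°, L = 19.0797 m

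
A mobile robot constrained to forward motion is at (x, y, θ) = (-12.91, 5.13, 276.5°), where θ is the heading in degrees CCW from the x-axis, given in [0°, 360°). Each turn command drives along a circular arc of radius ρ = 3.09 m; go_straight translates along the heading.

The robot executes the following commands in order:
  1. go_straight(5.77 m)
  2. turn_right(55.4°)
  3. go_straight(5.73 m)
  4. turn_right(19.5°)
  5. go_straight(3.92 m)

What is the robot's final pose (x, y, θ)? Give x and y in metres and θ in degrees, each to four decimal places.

set_pose: (x, y, θ) = (-12.9100, 5.1300, 276.5000°), ρ = 3.09
go_straight(5.77): x += 5.77·cos θ, y += 5.77·sin θ → (-12.2568, -0.6029, 276.5000°)
turn_right(55.4°): centre at ρ to the right, rotate −55.4° → (-13.2957, -3.2812, 221.1000°)
go_straight(5.73): x += 5.73·cos θ, y += 5.73·sin θ → (-17.6136, -7.0480, 221.1000°)
turn_right(19.5°): centre at ρ to the right, rotate −19.5° → (-18.5074, -7.5925, 201.6000°)
go_straight(3.92): x += 3.92·cos θ, y += 3.92·sin θ → (-22.1521, -9.0355, 201.6000°)

(-22.1521, -9.0355, 201.6000°)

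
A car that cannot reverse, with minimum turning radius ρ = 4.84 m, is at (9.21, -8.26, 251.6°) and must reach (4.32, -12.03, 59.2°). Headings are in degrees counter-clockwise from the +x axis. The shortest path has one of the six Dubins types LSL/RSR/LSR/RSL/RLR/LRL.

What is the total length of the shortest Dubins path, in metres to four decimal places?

29.4304 m

Let ψ = atan2(Δy, Δx) = atan2(-3.77, -4.89) = -142.3692° be the start→goal bearing.
Normalize: d = |goal − start| / ρ = 6.174545/4.84 = 1.275732, α = (θ_start − ψ) mod 360° = 33.9692° = 0.592874 rad, β = (θ_goal − ψ) mod 360° = 201.5692° = 3.518046 rad.
Common terms: sin α = 0.558747, cos α = 0.829338, sin β = -0.367624, cos β = -0.929974, cos(α−β) = -0.976672, d² = 1.627493. Work in radians in the unit-radius frame; every candidate has L = ρ·(t + p + q).
LSL: p² = 2 + d² − 2cos(α−β) + 2d(sin α − sin β) = 7.944440; p = √p² = 2.818588; φ = atan2(cos β − cos α, d + sin α − sin β) = -0.674084 rad; t = (φ − α) mod 2π = 5.016227 rad, q = (β − φ) mod 2π = 4.192130 rad → L = 4.84·(5.016227 + 2.818588 + 4.192130) = 4.84·12.026946 = 58.210416 m
RSR: p² = 2 + d² − 2cos(α−β) + 2d(sin β − sin α) = 3.217235; p = √p² = 1.793665; φ = atan2(cos α − cos β, d − sin α + sin β) = 1.374768 rad; t = (α − φ) mod 2π = 5.501291 rad, q = (φ − β) mod 2π = 4.139908 rad → L = 4.84·(5.501291 + 1.793665 + 4.139908) = 4.84·11.434864 = 55.344741 m
LSR: p² = d² − 2 + 2cos(α−β) + 2d(sin α + sin β) = -1.838209 < 0 → infeasible
RSL: p² = d² − 2 + 2cos(α−β) − 2d(sin α + sin β) = -2.813494 < 0 → infeasible
RLR: c = (6 − d² + 2cos(α−β) + 2d(sin α − sin β))/8 = 0.597846; p = 2π − arccos c = 5.353200 rad; φ = atan2(cos α − cos β, d − sin α + sin β) = 1.374768 rad; t = (α − φ + p/2) mod 2π = 1.894706 rad, q = (α − β − t + p) mod 2π = 0.533322 rad → L = 4.84·(1.894706 + 5.353200 + 0.533322) = 4.84·7.781228 = 37.661143 m
LRL: c = (6 − d² + 2cos(α−β) − 2d(sin α − sin β))/8 = 0.006945; p = 2π − arccos c = 4.719334 rad; φ = atan2(cos β − cos α, d + sin α − sin β) = -0.674084 rad; t = (φ − α + p/2) mod 2π = 1.092709 rad, q = (β − α − t + p) mod 2π = 0.268612 rad → L = 4.84·(1.092709 + 4.719334 + 0.268612) = 4.84·6.080654 = 29.430368 m
Shortest: LRL with L = 29.430368 m ≈ 29.4304 m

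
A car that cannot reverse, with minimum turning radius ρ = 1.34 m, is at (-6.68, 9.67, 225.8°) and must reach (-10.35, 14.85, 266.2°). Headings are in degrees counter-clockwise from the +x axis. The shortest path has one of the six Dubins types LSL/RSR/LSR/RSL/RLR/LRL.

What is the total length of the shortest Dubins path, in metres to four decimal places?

Let ψ = atan2(Δy, Δx) = atan2(5.18, -3.67) = 125.3174° be the start→goal bearing.
Normalize: d = |goal − start| / ρ = 6.348330/1.34 = 4.737560, α = (θ_start − ψ) mod 360° = 100.4826° = 1.753753 rad, β = (θ_goal − ψ) mod 360° = 140.8826° = 2.458866 rad.
Common terms: sin α = 0.983310, cos α = -0.181938, sin β = 0.630911, cos β = -0.775855, cos(α−β) = 0.761538, d² = 22.444475. Work in radians in the unit-radius frame; every candidate has L = ρ·(t + p + q).
LSL: p² = 2 + d² − 2cos(α−β) + 2d(sin α − sin β) = 26.260424; p = √p² = 5.124493; φ = atan2(cos β − cos α, d + sin α − sin β) = -0.116159 rad; t = (φ − α) mod 2π = 4.413273 rad, q = (β − φ) mod 2π = 2.575025 rad → L = 1.34·(4.413273 + 5.124493 + 2.575025) = 1.34·12.112791 = 16.231140 m
RSR: p² = 2 + d² − 2cos(α−β) + 2d(sin β − sin α) = 19.582373; p = √p² = 4.425198; φ = atan2(cos α − cos β, d − sin α + sin β) = 0.134619 rad; t = (α − φ) mod 2π = 1.619134 rad, q = (φ − β) mod 2π = 3.958938 rad → L = 1.34·(1.619134 + 4.425198 + 3.958938) = 1.34·10.003270 = 13.404382 m
LSR: p² = d² − 2 + 2cos(α−β) + 2d(sin α + sin β) = 37.262488; p = √p² = 6.104301; φ = atan2(−cos α − cos β, d + sin α + sin β) − atan2(−2, p) = 0.466280 rad; t = (φ − α) mod 2π = 4.995712 rad, q = (φ − β) mod 2π = 4.290599 rad → L = 1.34·(4.995712 + 6.104301 + 4.290599) = 1.34·15.390611 = 20.623419 m
RSL: p² = d² − 2 + 2cos(α−β) − 2d(sin α + sin β) = 6.672616; p = √p² = 2.583141; φ = atan2(cos α + cos β, d − sin α − sin β) − atan2(2, p) = -0.956395 rad; t = (α − φ) mod 2π = 2.710148 rad, q = (β − φ) mod 2π = 3.415261 rad → L = 1.34·(2.710148 + 2.583141 + 3.415261) = 1.34·8.708549 = 11.669456 m
RLR: c = (6 − d² + 2cos(α−β) + 2d(sin α − sin β))/8 = -1.447797, |c| > 1 → infeasible
LRL: c = (6 − d² + 2cos(α−β) − 2d(sin α − sin β))/8 = -2.282553, |c| > 1 → infeasible
Shortest: RSL with L = 11.669456 m ≈ 11.6695 m

11.6695 m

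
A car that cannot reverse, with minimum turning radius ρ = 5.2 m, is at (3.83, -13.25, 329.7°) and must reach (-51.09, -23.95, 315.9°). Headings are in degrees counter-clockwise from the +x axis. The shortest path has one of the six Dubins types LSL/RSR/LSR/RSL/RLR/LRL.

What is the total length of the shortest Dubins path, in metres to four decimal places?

75.2461 m

Let ψ = atan2(Δy, Δx) = atan2(-10.70, -54.92) = -168.9752° be the start→goal bearing.
Normalize: d = |goal − start| / ρ = 55.952626/5.2 = 10.760120, α = (θ_start − ψ) mod 360° = 138.6752° = 2.420340 rad, β = (θ_goal − ψ) mod 360° = 124.8752° = 2.179484 rad.
Common terms: sin α = 0.660326, cos α = -0.750979, sin β = 0.820399, cos β = -0.571791, cos(α−β) = 0.971134, d² = 115.780192. Work in radians in the unit-radius frame; every candidate has L = ρ·(t + p + q).
LSL: p² = 2 + d² − 2cos(α−β) + 2d(sin α − sin β) = 112.393119; p = √p² = 10.601562; φ = atan2(cos β − cos α, d + sin α − sin β) = 0.016903 rad; t = (φ − α) mod 2π = 3.879749 rad, q = (β − φ) mod 2π = 2.162581 rad → L = 5.2·(3.879749 + 10.601562 + 2.162581) = 5.2·16.643892 = 86.548238 m
RSR: p² = 2 + d² − 2cos(α−β) + 2d(sin β − sin α) = 119.282729; p = √p² = 10.921663; φ = atan2(cos α − cos β, d − sin α + sin β) = -0.016407 rad; t = (α − φ) mod 2π = 2.436747 rad, q = (φ − β) mod 2π = 4.087294 rad → L = 5.2·(2.436747 + 10.921663 + 4.087294) = 5.2·17.445704 = 90.717661 m
LSR: p² = d² − 2 + 2cos(α−β) + 2d(sin α + sin β) = 147.588027; p = √p² = 12.148581; φ = atan2(−cos α − cos β, d + sin α + sin β) − atan2(−2, p) = 0.270809 rad; t = (φ − α) mod 2π = 4.133655 rad, q = (φ − β) mod 2π = 4.374510 rad → L = 5.2·(4.133655 + 12.148581 + 4.374510) = 5.2·20.656746 = 107.415081 m
RSL: p² = d² − 2 + 2cos(α−β) − 2d(sin α + sin β) = 83.856895; p = √p² = 9.157341; φ = atan2(cos α + cos β, d − sin α − sin β) − atan2(2, p) = -0.356623 rad; t = (α − φ) mod 2π = 2.776962 rad, q = (β − φ) mod 2π = 2.536107 rad → L = 5.2·(2.776962 + 9.157341 + 2.536107) = 5.2·14.470410 = 75.246132 m
RLR: c = (6 − d² + 2cos(α−β) + 2d(sin α − sin β))/8 = -13.910341, |c| > 1 → infeasible
LRL: c = (6 − d² + 2cos(α−β) − 2d(sin α − sin β))/8 = -13.049140, |c| > 1 → infeasible
Shortest: RSL with L = 75.246132 m ≈ 75.2461 m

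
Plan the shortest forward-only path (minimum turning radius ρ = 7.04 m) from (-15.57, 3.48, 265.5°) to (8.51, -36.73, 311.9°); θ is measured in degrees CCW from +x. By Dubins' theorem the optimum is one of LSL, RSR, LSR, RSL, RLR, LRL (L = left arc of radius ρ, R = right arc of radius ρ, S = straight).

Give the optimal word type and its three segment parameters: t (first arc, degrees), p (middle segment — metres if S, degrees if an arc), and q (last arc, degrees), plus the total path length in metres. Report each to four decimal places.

Let ψ = atan2(Δy, Δx) = atan2(-40.21, 24.08) = -59.0845° be the start→goal bearing.
Normalize: d = |goal − start| / ρ = 46.868865/7.04 = 6.657509, α = (θ_start − ψ) mod 360° = 324.5845° = 5.665068 rad, β = (θ_goal − ψ) mod 360° = 10.9845° = 0.191715 rad.
Common terms: sin α = -0.579502, cos α = 0.814971, sin β = 0.190543, cos β = 0.981679, cos(α−β) = 0.689620, d² = 44.322429. Work in radians in the unit-radius frame; every candidate has L = ρ·(t + p + q).
LSL: p² = 2 + d² − 2cos(α−β) + 2d(sin α − sin β) = 34.690027; p = √p² = 5.889824; φ = atan2(cos β − cos α, d + sin α − sin β) = 0.028308 rad; t = (φ − α) mod 2π = 0.646426 rad, q = (β − φ) mod 2π = 0.163407 rad → L = 7.04·(0.646426 + 5.889824 + 0.163407) = 7.04·6.699657 = 47.165584 m
RSR: p² = 2 + d² − 2cos(α−β) + 2d(sin β − sin α) = 55.196353; p = √p² = 7.429425; φ = atan2(cos α − cos β, d − sin α + sin β) = -0.022441 rad; t = (α − φ) mod 2π = 5.687508 rad, q = (φ − β) mod 2π = 6.069029 rad → L = 7.04·(5.687508 + 7.429425 + 6.069029) = 7.04·19.185963 = 135.069177 m
LSR: p² = d² − 2 + 2cos(α−β) + 2d(sin α + sin β) = 38.522667; p = √p² = 6.206663; φ = atan2(−cos α − cos β, d + sin α + sin β) − atan2(−2, p) = 0.032598 rad; t = (φ − α) mod 2π = 0.650716 rad, q = (φ − β) mod 2π = 6.124068 rad → L = 7.04·(0.650716 + 6.206663 + 6.124068) = 7.04·12.981447 = 91.389385 m
RSL: p² = d² − 2 + 2cos(α−β) − 2d(sin α + sin β) = 48.880669; p = √p² = 6.991471; φ = atan2(cos α + cos β, d − sin α − sin β) − atan2(2, p) = -0.028970 rad; t = (α − φ) mod 2π = 5.694037 rad, q = (β − φ) mod 2π = 0.220685 rad → L = 7.04·(5.694037 + 6.991471 + 0.220685) = 7.04·12.906193 = 90.859598 m
RLR: c = (6 − d² + 2cos(α−β) + 2d(sin α − sin β))/8 = -5.899544, |c| > 1 → infeasible
LRL: c = (6 − d² + 2cos(α−β) − 2d(sin α − sin β))/8 = -3.336253, |c| > 1 → infeasible
Shortest: LSL with L = 47.165584 m ≈ 47.1656 m
Convert LSL to answer units (arcs ×180/π): t = 0.646426·180/π = 37.0375°, p = ρ·p = 7.04·5.889824 = 41.4644 m, q = 0.163407·180/π = 9.3625°, L = 47.1656 m.

LSL: t = 37.0375°, p = 41.4644 m, q = 9.3625°, L = 47.1656 m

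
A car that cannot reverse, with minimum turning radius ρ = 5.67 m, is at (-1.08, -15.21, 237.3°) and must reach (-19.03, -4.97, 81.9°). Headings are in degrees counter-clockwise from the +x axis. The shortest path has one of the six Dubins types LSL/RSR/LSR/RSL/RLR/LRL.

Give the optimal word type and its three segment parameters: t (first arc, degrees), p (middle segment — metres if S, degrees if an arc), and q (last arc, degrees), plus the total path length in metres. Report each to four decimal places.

Let ψ = atan2(Δy, Δx) = atan2(10.24, -17.95) = 150.2964° be the start→goal bearing.
Normalize: d = |goal − start| / ρ = 20.665432/5.67 = 3.644697, α = (θ_start − ψ) mod 360° = 87.0036° = 1.518500 rad, β = (θ_goal − ψ) mod 360° = 291.6036° = 5.089443 rad.
Common terms: sin α = 0.998633, cos α = 0.052273, sin β = -0.929753, cos β = 0.368183, cos(α−β) = -0.909236, d² = 13.283817. Work in radians in the unit-radius frame; every candidate has L = ρ·(t + p + q).
LSL: p² = 2 + d² − 2cos(α−β) + 2d(sin α − sin β) = 31.159055; p = √p² = 5.582030; φ = atan2(cos β − cos α, d + sin α − sin β) = 0.056624 rad; t = (φ − α) mod 2π = 4.821310 rad, q = (β − φ) mod 2π = 5.032819 rad → L = 5.67·(4.821310 + 5.582030 + 5.032819) = 5.67·15.436159 = 87.523020 m
RSR: p² = 2 + d² − 2cos(α−β) + 2d(sin β − sin α) = 3.045523; p = √p² = 1.745143; φ = atan2(cos α − cos β, d − sin α + sin β) = -0.182026 rad; t = (α − φ) mod 2π = 1.700526 rad, q = (φ − β) mod 2π = 1.011716 rad → L = 5.67·(1.700526 + 1.745143 + 1.011716) = 5.67·4.457384 = 25.273369 m
LSR: p² = d² − 2 + 2cos(α−β) + 2d(sin α + sin β) = 9.967435; p = √p² = 3.157124; φ = atan2(−cos α − cos β, d + sin α + sin β) − atan2(−2, p) = 0.451938 rad; t = (φ − α) mod 2π = 5.216624 rad, q = (φ − β) mod 2π = 1.645681 rad → L = 5.67·(5.216624 + 3.157124 + 1.645681) = 5.67·10.019429 = 56.810164 m
RSL: p² = d² − 2 + 2cos(α−β) − 2d(sin α + sin β) = 8.963254; p = √p² = 2.993869; φ = atan2(cos α + cos β, d − sin α − sin β) − atan2(2, p) = -0.471901 rad; t = (α − φ) mod 2π = 1.990401 rad, q = (β − φ) mod 2π = 5.561344 rad → L = 5.67·(1.990401 + 2.993869 + 5.561344) = 5.67·10.545615 = 59.793636 m
RLR: c = (6 − d² + 2cos(α−β) + 2d(sin α − sin β))/8 = 0.619310; p = 2π − arccos c = 5.380252 rad; φ = atan2(cos α − cos β, d − sin α + sin β) = -0.182026 rad; t = (α − φ + p/2) mod 2π = 4.390652 rad, q = (α − β − t + p) mod 2π = 3.701842 rad → L = 5.67·(4.390652 + 5.380252 + 3.701842) = 5.67·13.472746 = 76.390469 m
LRL: c = (6 − d² + 2cos(α−β) − 2d(sin α − sin β))/8 = -2.894882, |c| > 1 → infeasible
Shortest: RSR with L = 25.273369 m ≈ 25.2734 m
Convert RSR to answer units (arcs ×180/π): t = 1.700526·180/π = 97.4329°, p = ρ·p = 5.67·1.745143 = 9.8950 m, q = 1.011716·180/π = 57.9671°, L = 25.2734 m.

RSR: t = 97.4329°, p = 9.8950 m, q = 57.9671°, L = 25.2734 m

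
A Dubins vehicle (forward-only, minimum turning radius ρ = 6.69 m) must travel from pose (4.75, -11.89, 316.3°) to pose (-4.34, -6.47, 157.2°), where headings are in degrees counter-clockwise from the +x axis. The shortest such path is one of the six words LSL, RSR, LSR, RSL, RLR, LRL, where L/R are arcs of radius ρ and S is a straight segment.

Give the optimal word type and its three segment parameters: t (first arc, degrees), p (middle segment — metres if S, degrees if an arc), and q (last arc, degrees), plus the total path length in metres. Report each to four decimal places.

RLR: t = 1.6343°, p = 283.6978°, q = 81.1635°, L = 42.7930 m

Let ψ = atan2(Δy, Δx) = atan2(5.42, -9.09) = 149.1941° be the start→goal bearing.
Normalize: d = |goal − start| / ρ = 10.583218/6.69 = 1.581946, α = (θ_start − ψ) mod 360° = 167.1059° = 2.916548 rad, β = (θ_goal − ψ) mod 360° = 8.0059° = 0.139730 rad.
Common terms: sin α = 0.223149, cos α = -0.974784, sin β = 0.139275, cos β = 0.990254, cos(α−β) = -0.934204, d² = 2.502553. Work in radians in the unit-radius frame; every candidate has L = ρ·(t + p + q).
LSL: p² = 2 + d² − 2cos(α−β) + 2d(sin α − sin β) = 6.636330; p = √p² = 2.576108; φ = atan2(cos β − cos α, d + sin α − sin β) = 0.867622 rad; t = (φ − α) mod 2π = 4.234259 rad, q = (β − φ) mod 2π = 5.555293 rad → L = 6.69·(4.234259 + 2.576108 + 5.555293) = 6.69·12.365659 = 82.726261 m
RSR: p² = 2 + d² − 2cos(α−β) + 2d(sin β − sin α) = 6.105593; p = √p² = 2.470950; φ = atan2(cos α − cos β, d − sin α + sin β) = -0.919430 rad; t = (α − φ) mod 2π = 3.835978 rad, q = (φ − β) mod 2π = 5.224026 rad → L = 6.69·(3.835978 + 2.470950 + 5.224026) = 6.69·11.530954 = 77.142082 m
LSR: p² = d² − 2 + 2cos(α−β) + 2d(sin α + sin β) = -0.219183 < 0 → infeasible
RSL: p² = d² − 2 + 2cos(α−β) − 2d(sin α + sin β) = -2.512529 < 0 → infeasible
RLR: c = (6 − d² + 2cos(α−β) + 2d(sin α − sin β))/8 = 0.236801; p = 2π − arccos c = 4.951461 rad; φ = atan2(cos α − cos β, d − sin α + sin β) = -0.919430 rad; t = (α − φ + p/2) mod 2π = 0.028523 rad, q = (α − β − t + p) mod 2π = 1.416571 rad → L = 6.69·(0.028523 + 4.951461 + 1.416571) = 6.69·6.396555 = 42.792953 m
LRL: c = (6 − d² + 2cos(α−β) − 2d(sin α − sin β))/8 = 0.170459; p = 2π − arccos c = 4.883684 rad; φ = atan2(cos β − cos α, d + sin α − sin β) = 0.867622 rad; t = (φ − α + p/2) mod 2π = 0.392916 rad, q = (β − α − t + p) mod 2π = 1.713950 rad → L = 6.69·(0.392916 + 4.883684 + 1.713950) = 6.69·6.990550 = 46.766776 m
Shortest: RLR with L = 42.792953 m ≈ 42.7930 m
Convert RLR to answer units (arcs ×180/π): t = 0.028523·180/π = 1.6343°, p = 4.951461·180/π = 283.6978°, q = 1.416571·180/π = 81.1635°, L = 42.7930 m.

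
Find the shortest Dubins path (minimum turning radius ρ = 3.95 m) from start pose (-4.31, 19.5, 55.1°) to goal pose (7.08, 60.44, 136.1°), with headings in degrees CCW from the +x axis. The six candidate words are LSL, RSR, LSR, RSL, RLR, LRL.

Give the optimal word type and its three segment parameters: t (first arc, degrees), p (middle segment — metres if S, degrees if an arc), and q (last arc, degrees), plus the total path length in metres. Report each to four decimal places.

Let ψ = atan2(Δy, Δx) = atan2(40.94, 11.39) = 74.4528° be the start→goal bearing.
Normalize: d = |goal − start| / ρ = 42.494890/3.95 = 10.758200, α = (θ_start − ψ) mod 360° = 340.6472° = 5.945415 rad, β = (θ_goal − ψ) mod 360° = 61.6472° = 1.075947 rad.
Common terms: sin α = -0.331384, cos α = 0.943496, sin β = 0.880040, cos β = 0.474899, cos(α−β) = 0.156434, d² = 115.738869. Work in radians in the unit-radius frame; every candidate has L = ρ·(t + p + q).
LSL: p² = 2 + d² − 2cos(α−β) + 2d(sin α − sin β) = 91.360516; p = √p² = 9.558269; φ = atan2(cos β − cos α, d + sin α − sin β) = -0.049045 rad; t = (φ − α) mod 2π = 0.288725 rad, q = (β − φ) mod 2π = 1.124992 rad → L = 3.95·(0.288725 + 9.558269 + 1.124992) = 3.95·10.971986 = 43.339345 m
RSR: p² = 2 + d² − 2cos(α−β) + 2d(sin β − sin α) = 143.491484; p = √p² = 11.978793; φ = atan2(cos α − cos β, d − sin α + sin β) = 0.039129 rad; t = (α − φ) mod 2π = 5.906286 rad, q = (φ − β) mod 2π = 5.246367 rad → L = 3.95·(5.906286 + 11.978793 + 5.246367) = 3.95·23.131447 = 91.369216 m
LSR: p² = d² − 2 + 2cos(α−β) + 2d(sin α + sin β) = 125.856845; p = √p² = 11.218594; φ = atan2(−cos α − cos β, d + sin α + sin β) − atan2(−2, p) = 0.051628 rad; t = (φ − α) mod 2π = 0.389398 rad, q = (φ − β) mod 2π = 5.258867 rad → L = 3.95·(0.389398 + 11.218594 + 5.258867) = 3.95·16.866859 = 66.624093 m
RSL: p² = d² − 2 + 2cos(α−β) − 2d(sin α + sin β) = 102.246630; p = √p² = 10.111708; φ = atan2(cos α + cos β, d − sin α − sin β) − atan2(2, p) = -0.057225 rad; t = (α − φ) mod 2π = 6.002641 rad, q = (β − φ) mod 2π = 1.133172 rad → L = 3.95·(6.002641 + 10.111708 + 1.133172) = 3.95·17.247520 = 68.127706 m
RLR: c = (6 − d² + 2cos(α−β) + 2d(sin α − sin β))/8 = -16.936436, |c| > 1 → infeasible
LRL: c = (6 − d² + 2cos(α−β) − 2d(sin α − sin β))/8 = -10.420064, |c| > 1 → infeasible
Shortest: LSL with L = 43.339345 m ≈ 43.3393 m
Convert LSL to answer units (arcs ×180/π): t = 0.288725·180/π = 16.5427°, p = ρ·p = 3.95·9.558269 = 37.7552 m, q = 1.124992·180/π = 64.4573°, L = 43.3393 m.

LSL: t = 16.5427°, p = 37.7552 m, q = 64.4573°, L = 43.3393 m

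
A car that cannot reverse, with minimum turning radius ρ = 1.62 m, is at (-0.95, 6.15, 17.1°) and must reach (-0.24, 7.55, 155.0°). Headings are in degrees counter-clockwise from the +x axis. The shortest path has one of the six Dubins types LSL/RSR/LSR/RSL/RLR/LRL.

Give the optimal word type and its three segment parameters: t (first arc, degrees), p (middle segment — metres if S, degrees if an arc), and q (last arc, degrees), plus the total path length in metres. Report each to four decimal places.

Let ψ = atan2(Δy, Δx) = atan2(1.40, 0.71) = 63.1085° be the start→goal bearing.
Normalize: d = |goal − start| / ρ = 1.569745/1.62 = 0.968979, α = (θ_start − ψ) mod 360° = 313.9915° = 5.480186 rad, β = (θ_goal − ψ) mod 360° = 91.8915° = 1.603810 rad.
Common terms: sin α = -0.719443, cos α = 0.694552, sin β = 0.999455, cos β = -0.033007, cos(α−β) = -0.741976, d² = 0.938919. Work in radians in the unit-radius frame; every candidate has L = ρ·(t + p + q).
LSL: p² = 2 + d² − 2cos(α−β) + 2d(sin α − sin β) = 1.091721; p = √p² = 1.044855; φ = atan2(cos β − cos α, d + sin α − sin β) = -2.371327 rad; t = (φ − α) mod 2π = 4.714858 rad, q = (β − φ) mod 2π = 3.975137 rad → L = 1.62·(4.714858 + 1.044855 + 3.975137) = 1.62·9.734849 = 15.770455 m
RSR: p² = 2 + d² − 2cos(α−β) + 2d(sin β − sin α) = 7.754021; p = √p² = 2.784604; φ = atan2(cos α − cos β, d − sin α + sin β) = 0.264347 rad; t = (α − φ) mod 2π = 5.215839 rad, q = (φ − β) mod 2π = 4.943723 rad → L = 1.62·(5.215839 + 2.784604 + 4.943723) = 1.62·12.944166 = 20.969549 m
LSR: p² = d² − 2 + 2cos(α−β) + 2d(sin α + sin β) = -2.002380 < 0 → infeasible
RSL: p² = d² − 2 + 2cos(α−β) − 2d(sin α + sin β) = -3.087685 < 0 → infeasible
RLR: c = (6 − d² + 2cos(α−β) + 2d(sin α − sin β))/8 = 0.030747; p = 2π − arccos c = 4.743141 rad; φ = atan2(cos α − cos β, d − sin α + sin β) = 0.264347 rad; t = (α − φ + p/2) mod 2π = 1.304224 rad, q = (α − β − t + p) mod 2π = 1.032108 rad → L = 1.62·(1.304224 + 4.743141 + 1.032108) = 1.62·7.079473 = 11.468747 m
LRL: c = (6 − d² + 2cos(α−β) − 2d(sin α − sin β))/8 = 0.863535; p = 2π − arccos c = 5.754627 rad; φ = atan2(cos β − cos α, d + sin α − sin β) = -2.371327 rad; t = (φ − α + p/2) mod 2π = 1.308986 rad, q = (β − α − t + p) mod 2π = 0.569265 rad → L = 1.62·(1.308986 + 5.754627 + 0.569265) = 1.62·7.632877 = 12.365261 m
Shortest: RLR with L = 11.468747 m ≈ 11.4687 m
Convert RLR to answer units (arcs ×180/π): t = 1.304224·180/π = 74.7265°, p = 4.743141·180/π = 271.7620°, q = 1.032108·180/π = 59.1354°, L = 11.4687 m.

RLR: t = 74.7265°, p = 271.7620°, q = 59.1354°, L = 11.4687 m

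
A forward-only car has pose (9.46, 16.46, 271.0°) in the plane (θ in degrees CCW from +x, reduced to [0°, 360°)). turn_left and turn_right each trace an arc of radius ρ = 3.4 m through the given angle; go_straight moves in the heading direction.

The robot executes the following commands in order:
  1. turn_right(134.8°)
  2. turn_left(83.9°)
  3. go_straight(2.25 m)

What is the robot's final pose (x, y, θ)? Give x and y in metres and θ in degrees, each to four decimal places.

set_pose: (x, y, θ) = (9.4600, 16.4600, 271.0000°), ρ = 3.4
turn_right(134.8°): centre at ρ to the right, rotate −134.8° → (3.7072, 13.9467, 136.2000°)
turn_left(83.9°): centre at ρ to the left, rotate +83.9° → (-0.8361, 14.0934, 220.1000°)
go_straight(2.25): x += 2.25·cos θ, y += 2.25·sin θ → (-2.5571, 12.6441, 220.1000°)

(-2.5571, 12.6441, 220.1000°)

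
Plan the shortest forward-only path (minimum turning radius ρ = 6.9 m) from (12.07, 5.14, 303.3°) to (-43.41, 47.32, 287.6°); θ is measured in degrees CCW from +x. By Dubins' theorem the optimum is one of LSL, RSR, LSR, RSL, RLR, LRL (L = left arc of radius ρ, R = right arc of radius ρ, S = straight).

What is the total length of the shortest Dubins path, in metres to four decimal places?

105.4443 m

Let ψ = atan2(Δy, Δx) = atan2(42.18, -55.48) = 142.7552° be the start→goal bearing.
Normalize: d = |goal − start| / ρ = 69.693492/6.9 = 10.100506, α = (θ_start − ψ) mod 360° = 160.5448° = 2.802035 rad, β = (θ_goal − ψ) mod 360° = 144.8448° = 2.528018 rad.
Common terms: sin α = 0.333070, cos α = -0.942902, sin β = 0.575793, cos β = -0.817595, cos(α−β) = 0.962692, d² = 102.020223. Work in radians in the unit-radius frame; every candidate has L = ρ·(t + p + q).
LSL: p² = 2 + d² − 2cos(α−β) + 2d(sin α − sin β) = 97.191579; p = √p² = 9.858579; φ = atan2(cos β − cos α, d + sin α − sin β) = 0.012711 rad; t = (φ − α) mod 2π = 3.493861 rad, q = (β − φ) mod 2π = 2.515308 rad → L = 6.9·(3.493861 + 9.858579 + 2.515308) = 6.9·15.867748 = 109.487458 m
RSR: p² = 2 + d² − 2cos(α−β) + 2d(sin β − sin α) = 106.998099; p = √p² = 10.343989; φ = atan2(cos α − cos β, d − sin α + sin β) = -0.012114 rad; t = (α − φ) mod 2π = 2.814149 rad, q = (φ − β) mod 2π = 3.743053 rad → L = 6.9·(2.814149 + 10.343989 + 3.743053) = 6.9·16.901191 = 116.618215 m
LSR: p² = d² − 2 + 2cos(α−β) + 2d(sin α + sin β) = 120.305567; p = √p² = 10.968389; φ = atan2(−cos α − cos β, d + sin α + sin β) − atan2(−2, p) = 0.338927 rad; t = (φ − α) mod 2π = 3.820077 rad, q = (φ − β) mod 2π = 4.094094 rad → L = 6.9·(3.820077 + 10.968389 + 4.094094) = 6.9·18.882561 = 130.289671 m
RSL: p² = d² − 2 + 2cos(α−β) − 2d(sin α + sin β) = 83.585645; p = √p² = 9.142519; φ = atan2(cos α + cos β, d − sin α − sin β) − atan2(2, p) = -0.404606 rad; t = (α − φ) mod 2π = 3.206641 rad, q = (β − φ) mod 2π = 2.932624 rad → L = 6.9·(3.206641 + 9.142519 + 2.932624) = 6.9·15.281784 = 105.444309 m
RLR: c = (6 − d² + 2cos(α−β) + 2d(sin α − sin β))/8 = -12.374762, |c| > 1 → infeasible
LRL: c = (6 − d² + 2cos(α−β) − 2d(sin α − sin β))/8 = -11.148947, |c| > 1 → infeasible
Shortest: RSL with L = 105.444309 m ≈ 105.4443 m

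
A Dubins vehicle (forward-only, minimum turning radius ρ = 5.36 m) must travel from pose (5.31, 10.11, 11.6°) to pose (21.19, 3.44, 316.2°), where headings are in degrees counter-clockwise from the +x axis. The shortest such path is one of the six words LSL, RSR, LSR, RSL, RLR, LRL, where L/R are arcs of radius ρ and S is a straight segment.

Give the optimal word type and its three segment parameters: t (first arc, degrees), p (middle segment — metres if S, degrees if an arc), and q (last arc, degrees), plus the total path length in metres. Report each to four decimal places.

RSR: t = 37.0888°, p = 12.2884 m, q = 18.3112°, L = 17.4710 m

Let ψ = atan2(Δy, Δx) = atan2(-6.67, 15.88) = -22.7836° be the start→goal bearing.
Normalize: d = |goal − start| / ρ = 17.223917/5.36 = 3.213417, α = (θ_start − ψ) mod 360° = 34.3836° = 0.600108 rad, β = (θ_goal − ψ) mod 360° = 338.9836° = 5.916380 rad.
Common terms: sin α = 0.564731, cos α = 0.825275, sin β = -0.358635, cos β = 0.933478, cos(α−β) = 0.567844, d² = 10.326050. Work in radians in the unit-radius frame; every candidate has L = ρ·(t + p + q).
LSL: p² = 2 + d² − 2cos(α−β) + 2d(sin α − sin β) = 17.124683; p = √p² = 4.138198; φ = atan2(cos β − cos α, d + sin α − sin β) = 0.026150 rad; t = (φ − α) mod 2π = 5.709228 rad, q = (β − φ) mod 2π = 5.890230 rad → L = 5.36·(5.709228 + 4.138198 + 5.890230) = 5.36·15.737656 = 84.353837 m
RSR: p² = 2 + d² − 2cos(α−β) + 2d(sin β − sin α) = 5.256043; p = √p² = 2.292606; φ = atan2(cos α − cos β, d − sin α + sin β) = -0.047214 rad; t = (α − φ) mod 2π = 0.647322 rad, q = (φ − β) mod 2π = 0.319591 rad → L = 5.36·(0.647322 + 2.292606 + 0.319591) = 5.36·3.259519 = 17.471020 m
LSR: p² = d² − 2 + 2cos(α−β) + 2d(sin α + sin β) = 10.786287; p = √p² = 3.284248; φ = atan2(−cos α − cos β, d + sin α + sin β) − atan2(−2, p) = 0.071943 rad; t = (φ − α) mod 2π = 5.755020 rad, q = (φ − β) mod 2π = 0.438747 rad → L = 5.36·(5.755020 + 3.284248 + 0.438747) = 5.36·9.478016 = 50.802166 m
RSL: p² = d² − 2 + 2cos(α−β) − 2d(sin α + sin β) = 8.137189; p = √p² = 2.852576; φ = atan2(cos α + cos β, d − sin α − sin β) − atan2(2, p) = -0.082292 rad; t = (α − φ) mod 2π = 0.682399 rad, q = (β − φ) mod 2π = 5.998672 rad → L = 5.36·(0.682399 + 2.852576 + 5.998672) = 5.36·9.533648 = 51.100352 m
RLR: c = (6 − d² + 2cos(α−β) + 2d(sin α − sin β))/8 = 0.342995; p = 2π − arccos c = 5.062492 rad; φ = atan2(cos α − cos β, d − sin α + sin β) = -0.047214 rad; t = (α − φ + p/2) mod 2π = 3.178568 rad, q = (α − β − t + p) mod 2π = 2.850837 rad → L = 5.36·(3.178568 + 5.062492 + 2.850837) = 5.36·11.091896 = 59.452565 m
LRL: c = (6 − d² + 2cos(α−β) − 2d(sin α − sin β))/8 = -1.140585, |c| > 1 → infeasible
Shortest: RSR with L = 17.471020 m ≈ 17.4710 m
Convert RSR to answer units (arcs ×180/π): t = 0.647322·180/π = 37.0888°, p = ρ·p = 5.36·2.292606 = 12.2884 m, q = 0.319591·180/π = 18.3112°, L = 17.4710 m.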